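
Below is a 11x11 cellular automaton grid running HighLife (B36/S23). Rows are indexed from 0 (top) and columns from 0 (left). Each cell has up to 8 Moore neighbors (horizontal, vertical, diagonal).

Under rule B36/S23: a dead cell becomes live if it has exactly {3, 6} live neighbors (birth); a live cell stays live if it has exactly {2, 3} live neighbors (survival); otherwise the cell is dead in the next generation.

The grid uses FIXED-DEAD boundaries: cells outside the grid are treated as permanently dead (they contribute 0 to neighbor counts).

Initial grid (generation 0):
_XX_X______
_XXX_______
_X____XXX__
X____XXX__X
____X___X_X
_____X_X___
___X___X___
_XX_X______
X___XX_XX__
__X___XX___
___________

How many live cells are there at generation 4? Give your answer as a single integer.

Answer: 33

Derivation:
Simulating step by step:
Generation 0 (given above): 33 live cells
Generation 1: 36 live cells
_X_________
X__X___X___
XX___X__X__
_____X_____
____X___XX_
____X_XXX__
__XXX_X____
_XX_XXXXX__
__X_XX_XX__
_____XXXX__
___________
Generation 2: 30 live cells
___________
X_X________
XX__X_X____
____XX__XX_
____X_X_XX_
____X_X_XX_
_XX________
_X______X__
_XX______X_
____XX__X__
______XX___
Generation 3: 35 live cells
___________
X__________
XX_XX______
___XX_X_XX_
___XXXX___X
___X____XX_
_XX____XXX_
X__________
_XX_____XX_
_____XXXX__
_____XXX___
Generation 4: 33 live cells
___________
XX_________
XXXXXX_____
_____XXX_X_
__X___X___X
___X_XX___X
_XX____X_X_
X______X___
_X____X_XX_
_____X___X_
_____X__X__
Population at generation 4: 33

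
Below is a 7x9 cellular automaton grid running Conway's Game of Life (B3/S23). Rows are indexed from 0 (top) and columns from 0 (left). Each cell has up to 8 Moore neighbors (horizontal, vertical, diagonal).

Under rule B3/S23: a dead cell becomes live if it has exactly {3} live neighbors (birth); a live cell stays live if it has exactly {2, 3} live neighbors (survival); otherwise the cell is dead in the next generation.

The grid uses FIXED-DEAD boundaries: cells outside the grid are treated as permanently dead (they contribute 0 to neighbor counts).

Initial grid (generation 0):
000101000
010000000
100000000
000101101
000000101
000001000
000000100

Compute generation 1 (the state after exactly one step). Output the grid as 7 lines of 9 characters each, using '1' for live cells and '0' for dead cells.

Answer: 000000000
000000000
000000000
000001100
000010100
000001110
000000000

Derivation:
Simulating step by step:
Generation 0 (given above): 12 live cells
Generation 1: 7 live cells
(generation 1 grid is the final answer)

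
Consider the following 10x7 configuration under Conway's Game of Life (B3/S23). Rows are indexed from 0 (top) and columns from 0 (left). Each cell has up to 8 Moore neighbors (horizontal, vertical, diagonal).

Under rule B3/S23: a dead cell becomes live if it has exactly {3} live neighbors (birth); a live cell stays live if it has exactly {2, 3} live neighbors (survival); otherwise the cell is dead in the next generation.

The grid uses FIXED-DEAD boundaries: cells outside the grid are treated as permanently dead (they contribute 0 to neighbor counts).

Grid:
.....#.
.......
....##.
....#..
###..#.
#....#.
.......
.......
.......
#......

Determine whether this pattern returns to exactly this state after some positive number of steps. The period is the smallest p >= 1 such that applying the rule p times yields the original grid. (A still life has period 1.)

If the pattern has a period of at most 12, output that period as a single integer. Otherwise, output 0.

Answer: 0

Derivation:
Simulating and comparing each generation to the original:
Gen 0 (original, given above): 11 live cells
Gen 1: 12 live cells, differs from original
Gen 2: 14 live cells, differs from original
Gen 3: 9 live cells, differs from original
Gen 4: 12 live cells, differs from original
Gen 5: 8 live cells, differs from original
Gen 6: 8 live cells, differs from original
Gen 7: 9 live cells, differs from original
Gen 8: 10 live cells, differs from original
Gen 9: 14 live cells, differs from original
Gen 10: 11 live cells, differs from original
Gen 11: 16 live cells, differs from original
Gen 12: 12 live cells, differs from original
No period found within 12 steps.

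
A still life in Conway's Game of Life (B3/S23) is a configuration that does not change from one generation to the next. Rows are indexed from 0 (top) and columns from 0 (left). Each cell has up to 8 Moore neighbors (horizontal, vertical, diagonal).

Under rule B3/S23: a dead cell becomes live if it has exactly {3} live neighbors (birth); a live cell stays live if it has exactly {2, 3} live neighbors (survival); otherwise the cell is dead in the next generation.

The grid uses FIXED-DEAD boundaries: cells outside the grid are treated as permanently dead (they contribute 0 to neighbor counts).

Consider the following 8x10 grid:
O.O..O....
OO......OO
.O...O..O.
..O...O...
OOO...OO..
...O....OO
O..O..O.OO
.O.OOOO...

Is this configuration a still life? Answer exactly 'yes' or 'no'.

Answer: no

Derivation:
Compute generation 1 and compare to generation 0 (given above):
Generation 1:
O.........
O.O.....OO
OOO....OOO
O.O..OO...
.OOO..OOO.
O..O..O..O
...O..O.OO
..OOOOOO..
Cell (0,2) differs: gen0=1 vs gen1=0 -> NOT a still life.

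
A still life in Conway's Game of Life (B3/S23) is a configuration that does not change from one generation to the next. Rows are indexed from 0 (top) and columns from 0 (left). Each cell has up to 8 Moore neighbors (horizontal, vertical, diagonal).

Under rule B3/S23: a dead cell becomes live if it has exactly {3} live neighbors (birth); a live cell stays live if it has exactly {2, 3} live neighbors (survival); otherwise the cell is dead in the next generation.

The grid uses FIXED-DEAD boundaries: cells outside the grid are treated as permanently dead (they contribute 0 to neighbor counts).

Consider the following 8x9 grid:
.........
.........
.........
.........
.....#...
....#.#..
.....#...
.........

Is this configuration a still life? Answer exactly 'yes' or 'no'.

Compute generation 1 and compare to generation 0 (given above):
Generation 1:
.........
.........
.........
.........
.....#...
....#.#..
.....#...
.........
The grids are IDENTICAL -> still life.

Answer: yes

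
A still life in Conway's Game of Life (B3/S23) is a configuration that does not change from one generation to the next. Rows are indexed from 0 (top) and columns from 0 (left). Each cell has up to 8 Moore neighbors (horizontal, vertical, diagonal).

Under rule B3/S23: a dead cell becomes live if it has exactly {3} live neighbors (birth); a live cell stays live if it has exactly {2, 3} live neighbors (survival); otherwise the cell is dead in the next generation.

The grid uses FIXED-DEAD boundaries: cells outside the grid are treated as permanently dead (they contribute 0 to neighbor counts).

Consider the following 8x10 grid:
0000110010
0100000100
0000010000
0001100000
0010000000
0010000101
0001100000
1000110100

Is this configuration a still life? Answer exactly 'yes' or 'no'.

Answer: no

Derivation:
Compute generation 1 and compare to generation 0 (given above):
Generation 1:
0000000000
0000111000
0000100000
0001100000
0010000000
0010000000
0001111010
0001110000
Cell (0,4) differs: gen0=1 vs gen1=0 -> NOT a still life.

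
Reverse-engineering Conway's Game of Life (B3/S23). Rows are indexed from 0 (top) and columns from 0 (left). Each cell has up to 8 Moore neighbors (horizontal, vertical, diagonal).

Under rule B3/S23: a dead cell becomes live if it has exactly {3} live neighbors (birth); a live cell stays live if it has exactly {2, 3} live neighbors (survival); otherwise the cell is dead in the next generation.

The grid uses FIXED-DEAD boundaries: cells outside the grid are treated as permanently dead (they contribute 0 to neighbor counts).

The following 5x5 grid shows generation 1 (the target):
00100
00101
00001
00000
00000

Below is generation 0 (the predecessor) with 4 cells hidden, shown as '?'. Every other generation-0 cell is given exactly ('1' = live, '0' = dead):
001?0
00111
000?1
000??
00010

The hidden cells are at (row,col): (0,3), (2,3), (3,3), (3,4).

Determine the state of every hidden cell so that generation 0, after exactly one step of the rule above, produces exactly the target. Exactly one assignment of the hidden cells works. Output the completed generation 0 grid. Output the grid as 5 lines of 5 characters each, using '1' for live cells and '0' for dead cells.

Hidden generation-0 cells (in order): (0,3), (2,3), (3,3), (3,4).
A hidden cell only influences target cells in its own 3x3 neighborhood. Try each of the 2^4 = 16 assignments, step the completed generation 0 forward once under B3/S23, and compare with the target:
  (0,3)=0 (2,3)=0 (3,3)=0 (3,4)=0 -> step reproduces the target at every cell -> ACCEPT
  (0,3)=0 (2,3)=0 (3,3)=0 (3,4)=1 -> step gives (3,3)='1' but target has '0' -> reject
  (0,3)=0 (2,3)=0 (3,3)=1 (3,4)=0 -> step gives (2,2)='1' but target has '0' -> reject
  (0,3)=0 (2,3)=0 (3,3)=1 (3,4)=1 -> step gives (2,2)='1' but target has '0' -> reject
  (0,3)=0 (2,3)=1 (3,3)=0 (3,4)=0 -> step gives (2,2)='1' but target has '0' -> reject
  (0,3)=0 (2,3)=1 (3,3)=0 (3,4)=1 -> step gives (2,2)='1' but target has '0' -> reject
  (0,3)=0 (2,3)=1 (3,3)=1 (3,4)=0 -> step gives (2,4)='0' but target has '1' -> reject
  (0,3)=0 (2,3)=1 (3,3)=1 (3,4)=1 -> step gives (2,4)='0' but target has '1' -> reject
  (0,3)=1 (2,3)=0 (3,3)=0 (3,4)=0 -> step gives (0,4)='1' but target has '0' -> reject
  (0,3)=1 (2,3)=0 (3,3)=0 (3,4)=1 -> step gives (0,4)='1' but target has '0' -> reject
  (0,3)=1 (2,3)=0 (3,3)=1 (3,4)=0 -> step gives (0,4)='1' but target has '0' -> reject
  (0,3)=1 (2,3)=0 (3,3)=1 (3,4)=1 -> step gives (0,4)='1' but target has '0' -> reject
  (0,3)=1 (2,3)=1 (3,3)=0 (3,4)=0 -> step gives (0,4)='1' but target has '0' -> reject
  (0,3)=1 (2,3)=1 (3,3)=0 (3,4)=1 -> step gives (0,4)='1' but target has '0' -> reject
  (0,3)=1 (2,3)=1 (3,3)=1 (3,4)=0 -> step gives (0,4)='1' but target has '0' -> reject
  (0,3)=1 (2,3)=1 (3,3)=1 (3,4)=1 -> step gives (0,4)='1' but target has '0' -> reject
Unique solution: (0,3)=dead, (2,3)=dead, (3,3)=dead, (3,4)=dead.
Check: live-neighbor counts of every cell in the completed generation 0:
02242
02242
01242
00122
00101
Applying B3/S23 to generation 0 with these counts gives:
00100
00101
00001
00000
00000
which matches the target exactly.

Answer: 00100
00111
00001
00000
00010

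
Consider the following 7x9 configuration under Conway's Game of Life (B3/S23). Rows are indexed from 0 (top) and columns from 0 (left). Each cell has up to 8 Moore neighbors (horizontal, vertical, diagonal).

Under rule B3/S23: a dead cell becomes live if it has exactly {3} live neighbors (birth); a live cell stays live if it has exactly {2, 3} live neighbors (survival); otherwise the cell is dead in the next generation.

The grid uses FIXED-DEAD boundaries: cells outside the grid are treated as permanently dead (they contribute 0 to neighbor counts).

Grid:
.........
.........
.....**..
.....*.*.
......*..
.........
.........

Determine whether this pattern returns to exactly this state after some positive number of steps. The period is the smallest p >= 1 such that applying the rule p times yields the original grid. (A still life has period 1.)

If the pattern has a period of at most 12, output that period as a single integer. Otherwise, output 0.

Answer: 1

Derivation:
Simulating and comparing each generation to the original:
Gen 0 (original, given above): 5 live cells
Gen 1: 5 live cells, MATCHES original -> period = 1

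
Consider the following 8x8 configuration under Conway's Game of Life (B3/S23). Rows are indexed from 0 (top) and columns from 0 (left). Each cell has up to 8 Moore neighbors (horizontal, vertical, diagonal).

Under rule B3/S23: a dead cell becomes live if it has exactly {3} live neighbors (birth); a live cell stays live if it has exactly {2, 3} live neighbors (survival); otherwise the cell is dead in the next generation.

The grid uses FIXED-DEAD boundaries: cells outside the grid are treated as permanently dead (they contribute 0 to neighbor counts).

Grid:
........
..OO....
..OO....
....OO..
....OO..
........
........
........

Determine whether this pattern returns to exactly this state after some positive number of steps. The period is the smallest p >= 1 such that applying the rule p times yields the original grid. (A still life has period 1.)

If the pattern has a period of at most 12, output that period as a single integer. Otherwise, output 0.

Answer: 2

Derivation:
Simulating and comparing each generation to the original:
Gen 0 (original, given above): 8 live cells
Gen 1: 6 live cells, differs from original
Gen 2: 8 live cells, MATCHES original -> period = 2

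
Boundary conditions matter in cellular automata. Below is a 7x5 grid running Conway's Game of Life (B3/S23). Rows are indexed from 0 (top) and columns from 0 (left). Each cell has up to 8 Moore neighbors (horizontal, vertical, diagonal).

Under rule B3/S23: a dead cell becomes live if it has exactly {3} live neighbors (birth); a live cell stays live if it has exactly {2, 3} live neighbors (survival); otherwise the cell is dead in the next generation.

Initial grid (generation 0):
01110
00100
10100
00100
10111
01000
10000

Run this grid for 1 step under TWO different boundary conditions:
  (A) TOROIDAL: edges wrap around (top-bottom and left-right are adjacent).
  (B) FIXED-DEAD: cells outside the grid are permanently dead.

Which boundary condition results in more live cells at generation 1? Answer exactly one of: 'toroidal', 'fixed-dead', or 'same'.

Answer: toroidal

Derivation:
Under TOROIDAL boundary, generation 1:
01110
00000
00110
10100
10111
01110
10000
Population = 15

Under FIXED-DEAD boundary, generation 1:
01110
00000
00110
00100
00110
11110
00000
Population = 12

Comparison: toroidal=15, fixed-dead=12 -> toroidal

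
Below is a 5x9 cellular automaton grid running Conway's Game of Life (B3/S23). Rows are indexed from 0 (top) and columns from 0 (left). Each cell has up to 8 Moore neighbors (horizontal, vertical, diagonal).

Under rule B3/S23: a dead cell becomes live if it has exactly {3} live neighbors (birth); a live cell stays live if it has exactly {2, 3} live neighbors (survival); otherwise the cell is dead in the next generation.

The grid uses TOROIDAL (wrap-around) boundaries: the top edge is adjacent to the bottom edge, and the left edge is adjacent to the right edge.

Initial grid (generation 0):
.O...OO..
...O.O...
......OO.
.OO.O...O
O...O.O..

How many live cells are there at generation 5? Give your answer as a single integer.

Simulating step by step:
Generation 0 (given above): 14 live cells
Generation 1: 21 live cells
......O..
....OO.O.
..OOOOOO.
OO.O..O.O
O.OOO.OO.
Generation 2: 11 live cells
........O
.......O.
OOO......
O........
O.OOO.O..
Generation 3: 15 live cells
...O...OO
OO......O
OO......O
O.......O
OO.O....O
Generation 4: 8 live cells
.......O.
.OO......
.......O.
..O....O.
.OO......
Generation 5: 6 live cells
.........
.........
.OO......
.OO......
.OO......
Population at generation 5: 6

Answer: 6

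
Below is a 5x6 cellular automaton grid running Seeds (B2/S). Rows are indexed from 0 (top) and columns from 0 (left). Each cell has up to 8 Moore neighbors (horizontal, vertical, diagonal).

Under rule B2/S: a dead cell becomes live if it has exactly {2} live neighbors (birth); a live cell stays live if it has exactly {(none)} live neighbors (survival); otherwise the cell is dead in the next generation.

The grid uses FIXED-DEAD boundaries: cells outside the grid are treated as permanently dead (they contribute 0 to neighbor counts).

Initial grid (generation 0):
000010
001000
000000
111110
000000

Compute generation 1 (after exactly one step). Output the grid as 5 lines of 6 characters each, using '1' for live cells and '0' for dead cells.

Answer: 000100
000100
100010
000000
100010

Derivation:
Simulating step by step:
Generation 0 (given above): 7 live cells
Generation 1: 6 live cells
(generation 1 grid is the final answer)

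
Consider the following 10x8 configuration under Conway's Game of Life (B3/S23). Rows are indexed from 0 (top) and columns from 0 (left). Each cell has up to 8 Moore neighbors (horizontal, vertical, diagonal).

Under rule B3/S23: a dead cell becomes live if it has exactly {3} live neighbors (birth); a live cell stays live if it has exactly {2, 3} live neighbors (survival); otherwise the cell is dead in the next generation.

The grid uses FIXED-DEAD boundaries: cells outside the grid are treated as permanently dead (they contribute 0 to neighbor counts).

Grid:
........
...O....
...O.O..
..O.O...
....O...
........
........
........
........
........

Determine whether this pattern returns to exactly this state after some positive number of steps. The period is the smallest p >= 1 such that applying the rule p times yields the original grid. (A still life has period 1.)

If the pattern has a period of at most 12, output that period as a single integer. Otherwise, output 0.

Answer: 2

Derivation:
Simulating and comparing each generation to the original:
Gen 0 (original, given above): 6 live cells
Gen 1: 6 live cells, differs from original
Gen 2: 6 live cells, MATCHES original -> period = 2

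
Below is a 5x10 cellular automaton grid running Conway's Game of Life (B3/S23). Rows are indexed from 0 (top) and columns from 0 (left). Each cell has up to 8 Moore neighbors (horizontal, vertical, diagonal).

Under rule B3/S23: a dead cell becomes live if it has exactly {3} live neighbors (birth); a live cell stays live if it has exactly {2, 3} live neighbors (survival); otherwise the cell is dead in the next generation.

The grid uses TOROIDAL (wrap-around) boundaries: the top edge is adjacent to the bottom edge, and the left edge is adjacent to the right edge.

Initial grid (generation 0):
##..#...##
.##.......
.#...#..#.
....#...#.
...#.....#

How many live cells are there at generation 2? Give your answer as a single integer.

Simulating step by step:
Generation 0 (given above): 14 live cells
Generation 1: 13 live cells
.#.#....##
..#.....#.
.##.......
....#...##
...##.....
Generation 2: 19 live cells
...##...##
#..#....##
.###....##
..#.#.....
#.###.....
Population at generation 2: 19

Answer: 19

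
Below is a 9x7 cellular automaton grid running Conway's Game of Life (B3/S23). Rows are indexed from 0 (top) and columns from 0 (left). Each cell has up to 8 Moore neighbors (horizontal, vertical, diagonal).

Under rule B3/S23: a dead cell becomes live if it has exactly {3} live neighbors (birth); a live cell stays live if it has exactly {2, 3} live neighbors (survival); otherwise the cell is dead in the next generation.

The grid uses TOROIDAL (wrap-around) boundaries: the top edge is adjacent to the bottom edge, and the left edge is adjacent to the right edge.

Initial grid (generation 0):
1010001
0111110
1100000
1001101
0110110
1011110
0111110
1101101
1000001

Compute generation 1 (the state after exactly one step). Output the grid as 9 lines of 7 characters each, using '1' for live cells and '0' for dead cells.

Simulating step by step:
Generation 0 (given above): 35 live cells
Generation 1: 11 live cells
(generation 1 grid is the final answer)

Answer: 0010100
0001110
0000000
0001101
0000000
1000000
0000000
0000000
0011000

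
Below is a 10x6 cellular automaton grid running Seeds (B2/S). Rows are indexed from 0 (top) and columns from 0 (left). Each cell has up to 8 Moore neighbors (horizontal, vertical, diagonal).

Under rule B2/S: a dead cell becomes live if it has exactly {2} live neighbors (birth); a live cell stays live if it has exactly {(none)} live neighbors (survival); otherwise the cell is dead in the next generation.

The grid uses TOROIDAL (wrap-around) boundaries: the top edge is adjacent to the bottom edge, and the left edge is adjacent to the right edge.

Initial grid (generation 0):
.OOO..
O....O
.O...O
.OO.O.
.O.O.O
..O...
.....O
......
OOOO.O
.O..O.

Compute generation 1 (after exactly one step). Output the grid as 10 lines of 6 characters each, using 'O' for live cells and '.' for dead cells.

Answer: ......
...O..
...O..
......
......
.O.O.O
......
...O..
......
......

Derivation:
Simulating step by step:
Generation 0 (given above): 22 live cells
Generation 1: 6 live cells
(generation 1 grid is the final answer)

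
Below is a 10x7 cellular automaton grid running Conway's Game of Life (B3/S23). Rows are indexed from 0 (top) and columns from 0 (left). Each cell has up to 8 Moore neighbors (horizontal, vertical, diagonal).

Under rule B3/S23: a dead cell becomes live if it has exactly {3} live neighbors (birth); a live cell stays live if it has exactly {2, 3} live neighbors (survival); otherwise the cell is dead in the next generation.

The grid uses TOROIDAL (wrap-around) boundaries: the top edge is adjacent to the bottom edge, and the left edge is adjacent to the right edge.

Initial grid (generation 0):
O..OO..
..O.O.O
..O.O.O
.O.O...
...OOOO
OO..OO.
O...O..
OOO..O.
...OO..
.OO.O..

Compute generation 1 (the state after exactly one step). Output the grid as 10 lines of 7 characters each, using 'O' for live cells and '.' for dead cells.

Answer: O...O..
OOO.O.O
OOO.O..
O.....O
.O.O..O
OO.....
..OOO..
OOO..OO
O...OO.
.OO..O.

Derivation:
Simulating step by step:
Generation 0 (given above): 30 live cells
Generation 1: 32 live cells
(generation 1 grid is the final answer)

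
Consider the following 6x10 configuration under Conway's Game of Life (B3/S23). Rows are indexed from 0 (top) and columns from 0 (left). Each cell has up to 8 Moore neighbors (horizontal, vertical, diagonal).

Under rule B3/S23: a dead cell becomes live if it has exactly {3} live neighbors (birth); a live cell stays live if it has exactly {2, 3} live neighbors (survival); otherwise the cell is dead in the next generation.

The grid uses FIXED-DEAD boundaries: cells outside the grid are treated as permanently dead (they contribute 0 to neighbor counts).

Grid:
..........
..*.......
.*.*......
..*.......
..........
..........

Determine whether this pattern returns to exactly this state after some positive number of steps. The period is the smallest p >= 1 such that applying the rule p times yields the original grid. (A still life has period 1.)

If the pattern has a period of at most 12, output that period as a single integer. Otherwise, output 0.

Answer: 1

Derivation:
Simulating and comparing each generation to the original:
Gen 0 (original, given above): 4 live cells
Gen 1: 4 live cells, MATCHES original -> period = 1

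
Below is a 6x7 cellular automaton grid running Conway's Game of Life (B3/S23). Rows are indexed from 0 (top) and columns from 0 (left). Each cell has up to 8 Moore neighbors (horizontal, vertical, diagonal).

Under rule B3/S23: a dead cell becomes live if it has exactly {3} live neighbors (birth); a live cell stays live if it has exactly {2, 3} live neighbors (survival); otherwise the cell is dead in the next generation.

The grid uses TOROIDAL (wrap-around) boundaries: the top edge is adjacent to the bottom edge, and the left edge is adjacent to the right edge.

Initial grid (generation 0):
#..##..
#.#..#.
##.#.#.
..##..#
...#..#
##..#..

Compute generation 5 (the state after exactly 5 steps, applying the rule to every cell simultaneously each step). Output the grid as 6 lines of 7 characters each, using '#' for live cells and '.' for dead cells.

Simulating step by step:
Generation 0 (given above): 18 live cells
Generation 1: 26 live cells
#.####.
#.#..#.
#..#.#.
.#.#.##
.#.####
###.###
Generation 2: 8 live cells
.......
#.#..#.
#..#.#.
.#.#...
.......
.......
Generation 3: 6 live cells
.......
.#..#..
#..#...
..#.#..
.......
.......
Generation 4: 5 live cells
.......
.......
.####..
...#...
.......
.......
Generation 5: 7 live cells
(generation 5 grid is the final answer)

Answer: .......
..##...
..###..
...##..
.......
.......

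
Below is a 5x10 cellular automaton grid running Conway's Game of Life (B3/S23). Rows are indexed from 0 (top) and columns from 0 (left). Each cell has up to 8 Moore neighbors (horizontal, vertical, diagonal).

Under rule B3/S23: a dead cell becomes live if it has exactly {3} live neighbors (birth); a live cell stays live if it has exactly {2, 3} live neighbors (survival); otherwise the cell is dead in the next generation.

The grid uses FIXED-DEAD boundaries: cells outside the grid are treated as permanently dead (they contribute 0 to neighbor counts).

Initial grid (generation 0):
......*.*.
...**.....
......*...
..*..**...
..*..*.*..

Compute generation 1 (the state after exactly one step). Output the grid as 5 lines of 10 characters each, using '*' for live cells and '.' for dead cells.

Answer: ..........
.....*.*..
...**.*...
.....*.*..
.....*....

Derivation:
Simulating step by step:
Generation 0 (given above): 11 live cells
Generation 1: 8 live cells
(generation 1 grid is the final answer)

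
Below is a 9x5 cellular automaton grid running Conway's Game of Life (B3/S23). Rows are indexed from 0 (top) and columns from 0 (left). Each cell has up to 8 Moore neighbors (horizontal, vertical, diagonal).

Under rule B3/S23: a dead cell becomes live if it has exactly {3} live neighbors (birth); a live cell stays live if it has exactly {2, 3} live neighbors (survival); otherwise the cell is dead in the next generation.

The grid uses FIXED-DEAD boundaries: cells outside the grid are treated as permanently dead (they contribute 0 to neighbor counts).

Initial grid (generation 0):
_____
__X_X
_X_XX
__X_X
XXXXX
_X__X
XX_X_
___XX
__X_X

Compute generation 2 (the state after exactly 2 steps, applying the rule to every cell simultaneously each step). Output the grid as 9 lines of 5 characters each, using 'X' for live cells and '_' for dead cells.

Simulating step by step:
Generation 0 (given above): 21 live cells
Generation 1: 14 live cells
_____
__X_X
_X__X
X____
X___X
____X
XX_X_
_X__X
____X
Generation 2: 19 live cells
(generation 2 grid is the final answer)

Answer: _____
___X_
_X_X_
XX___
_____
XX_XX
XXXXX
XXXXX
_____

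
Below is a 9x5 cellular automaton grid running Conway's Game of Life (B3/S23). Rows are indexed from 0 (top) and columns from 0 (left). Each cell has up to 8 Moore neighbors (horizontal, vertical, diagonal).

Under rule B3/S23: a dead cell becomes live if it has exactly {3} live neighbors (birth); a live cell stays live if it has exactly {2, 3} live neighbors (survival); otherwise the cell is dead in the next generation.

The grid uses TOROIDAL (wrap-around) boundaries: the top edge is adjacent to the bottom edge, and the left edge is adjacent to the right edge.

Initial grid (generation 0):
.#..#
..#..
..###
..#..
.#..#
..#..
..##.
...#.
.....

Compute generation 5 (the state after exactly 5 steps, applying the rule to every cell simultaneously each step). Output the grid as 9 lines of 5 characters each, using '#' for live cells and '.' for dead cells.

Answer: ..#..
#....
...##
....#
.....
.....
.....
.....
...#.

Derivation:
Simulating step by step:
Generation 0 (given above): 13 live cells
Generation 1: 19 live cells
.....
###.#
.##..
###.#
.###.
.##..
..##.
..##.
.....
Generation 2: 9 live cells
##...
#.##.
.....
....#
....#
.....
.....
..##.
.....
Generation 3: 11 live cells
###.#
#.#.#
...##
.....
.....
.....
.....
.....
.##..
Generation 4: 7 live cells
....#
..#..
#..##
.....
.....
.....
.....
.....
..##.
Generation 5: 6 live cells
(generation 5 grid is the final answer)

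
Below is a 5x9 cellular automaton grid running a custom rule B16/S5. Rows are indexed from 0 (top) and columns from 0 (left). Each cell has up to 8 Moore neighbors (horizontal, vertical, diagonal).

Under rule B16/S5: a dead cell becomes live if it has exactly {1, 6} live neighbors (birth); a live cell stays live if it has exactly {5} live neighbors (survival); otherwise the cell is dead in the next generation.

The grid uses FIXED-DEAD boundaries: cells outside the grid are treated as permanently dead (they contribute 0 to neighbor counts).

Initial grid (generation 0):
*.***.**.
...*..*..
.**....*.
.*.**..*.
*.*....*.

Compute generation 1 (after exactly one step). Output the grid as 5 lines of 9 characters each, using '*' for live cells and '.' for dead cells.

Answer: ........*
.........
.........
.....*...
.....*...

Derivation:
Simulating step by step:
Generation 0 (given above): 18 live cells
Generation 1: 3 live cells
(generation 1 grid is the final answer)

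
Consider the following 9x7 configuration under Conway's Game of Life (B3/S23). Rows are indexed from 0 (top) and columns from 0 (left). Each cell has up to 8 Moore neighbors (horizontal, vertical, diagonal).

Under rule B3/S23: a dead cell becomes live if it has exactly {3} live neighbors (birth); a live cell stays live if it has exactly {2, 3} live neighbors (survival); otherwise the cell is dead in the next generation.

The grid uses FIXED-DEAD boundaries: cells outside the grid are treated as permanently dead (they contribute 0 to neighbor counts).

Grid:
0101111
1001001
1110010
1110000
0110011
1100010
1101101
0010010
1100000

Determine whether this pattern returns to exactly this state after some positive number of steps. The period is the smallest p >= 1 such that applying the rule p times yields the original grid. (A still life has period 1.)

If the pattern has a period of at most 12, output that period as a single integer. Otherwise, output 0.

Simulating and comparing each generation to the original:
Gen 0 (original, given above): 31 live cells
Gen 1: 24 live cells, differs from original
Gen 2: 22 live cells, differs from original
Gen 3: 16 live cells, differs from original
Gen 4: 12 live cells, differs from original
Gen 5: 11 live cells, differs from original
Gen 6: 12 live cells, differs from original
Gen 7: 12 live cells, differs from original
Gen 8: 16 live cells, differs from original
Gen 9: 8 live cells, differs from original
Gen 10: 5 live cells, differs from original
Gen 11: 5 live cells, differs from original
Gen 12: 5 live cells, differs from original
No period found within 12 steps.

Answer: 0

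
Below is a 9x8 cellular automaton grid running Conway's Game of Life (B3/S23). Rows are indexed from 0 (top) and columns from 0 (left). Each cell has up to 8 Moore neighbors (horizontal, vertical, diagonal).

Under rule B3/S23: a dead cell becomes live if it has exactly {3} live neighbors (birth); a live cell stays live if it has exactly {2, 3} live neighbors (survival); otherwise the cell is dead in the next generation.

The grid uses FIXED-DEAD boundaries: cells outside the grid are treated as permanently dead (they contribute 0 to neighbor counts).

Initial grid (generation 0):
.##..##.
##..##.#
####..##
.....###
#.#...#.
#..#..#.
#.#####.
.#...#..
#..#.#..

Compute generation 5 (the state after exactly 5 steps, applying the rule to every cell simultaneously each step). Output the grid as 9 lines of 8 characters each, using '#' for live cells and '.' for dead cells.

Answer: ...###..
..#...#.
#.#..#..
#.#...#.
#.#..##.
#.......
#....#..
#...#...
.#.#....

Derivation:
Simulating step by step:
Generation 0 (given above): 35 live cells
Generation 1: 25 live cells
###.###.
....#..#
#.##....
#..#.#..
.#......
#.....##
#.##..#.
##......
....#...
Generation 2: 29 live cells
.#.####.
#...#.#.
.###....
#..##...
##....#.
#.#...##
#.#...##
####....
........
Generation 3: 29 live cells
...##.#.
#.....#.
###..#..
#..##...
#.##.###
#.#..#..
#.....##
#.##....
.##.....
Generation 4: 31 live cells
.....#..
#.###.#.
#.####..
#.......
#.#..##.
#.####..
#.##..#.
#.##....
.###....
Generation 5: 22 live cells
(generation 5 grid is the final answer)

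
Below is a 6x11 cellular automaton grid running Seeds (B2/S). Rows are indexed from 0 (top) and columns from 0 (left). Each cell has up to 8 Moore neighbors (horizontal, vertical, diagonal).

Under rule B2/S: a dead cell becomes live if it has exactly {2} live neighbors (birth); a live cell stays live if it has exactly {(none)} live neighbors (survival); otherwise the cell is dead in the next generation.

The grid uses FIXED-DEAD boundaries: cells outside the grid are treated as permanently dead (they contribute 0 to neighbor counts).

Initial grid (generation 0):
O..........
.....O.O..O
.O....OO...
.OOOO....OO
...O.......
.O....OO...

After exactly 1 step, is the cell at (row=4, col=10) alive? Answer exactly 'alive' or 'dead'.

Simulating step by step:
Generation 0 (given above): 17 live cells
Generation 1: 18 live cells
......O....
OO......O..
O..........
O....OOOO..
O....OOOOOO
..O........

Cell (4,10) at generation 1: 1 -> alive

Answer: alive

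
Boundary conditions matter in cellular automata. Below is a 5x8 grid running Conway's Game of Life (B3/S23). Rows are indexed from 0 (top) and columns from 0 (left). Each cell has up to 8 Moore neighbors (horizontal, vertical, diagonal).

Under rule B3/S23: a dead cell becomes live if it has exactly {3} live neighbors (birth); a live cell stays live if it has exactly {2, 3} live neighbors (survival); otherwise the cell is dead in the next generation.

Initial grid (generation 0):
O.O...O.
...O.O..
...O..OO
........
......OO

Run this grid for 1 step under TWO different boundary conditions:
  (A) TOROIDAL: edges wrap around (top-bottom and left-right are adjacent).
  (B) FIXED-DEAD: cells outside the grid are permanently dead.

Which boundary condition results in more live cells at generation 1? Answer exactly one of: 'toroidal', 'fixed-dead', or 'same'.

Under TOROIDAL boundary, generation 1:
.....OO.
..OOOO..
....O.O.
........
......OO
Population = 10

Under FIXED-DEAD boundary, generation 1:
........
..OOOO.O
....O.O.
........
........
Population = 7

Comparison: toroidal=10, fixed-dead=7 -> toroidal

Answer: toroidal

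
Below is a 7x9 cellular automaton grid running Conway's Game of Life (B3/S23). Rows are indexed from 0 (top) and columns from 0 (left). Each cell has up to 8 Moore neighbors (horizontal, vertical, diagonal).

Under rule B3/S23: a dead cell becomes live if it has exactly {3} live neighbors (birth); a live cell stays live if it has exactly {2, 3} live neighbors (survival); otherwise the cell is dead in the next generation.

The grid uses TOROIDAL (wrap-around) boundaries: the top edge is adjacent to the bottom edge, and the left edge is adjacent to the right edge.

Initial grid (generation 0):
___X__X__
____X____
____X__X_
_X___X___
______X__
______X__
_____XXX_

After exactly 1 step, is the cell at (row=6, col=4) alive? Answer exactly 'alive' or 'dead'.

Answer: dead

Derivation:
Simulating step by step:
Generation 0 (given above): 12 live cells
Generation 1: 14 live cells
____X_XX_
___XXX___
____XX___
_____XX__
_____XX__
_________
_____X_X_

Cell (6,4) at generation 1: 0 -> dead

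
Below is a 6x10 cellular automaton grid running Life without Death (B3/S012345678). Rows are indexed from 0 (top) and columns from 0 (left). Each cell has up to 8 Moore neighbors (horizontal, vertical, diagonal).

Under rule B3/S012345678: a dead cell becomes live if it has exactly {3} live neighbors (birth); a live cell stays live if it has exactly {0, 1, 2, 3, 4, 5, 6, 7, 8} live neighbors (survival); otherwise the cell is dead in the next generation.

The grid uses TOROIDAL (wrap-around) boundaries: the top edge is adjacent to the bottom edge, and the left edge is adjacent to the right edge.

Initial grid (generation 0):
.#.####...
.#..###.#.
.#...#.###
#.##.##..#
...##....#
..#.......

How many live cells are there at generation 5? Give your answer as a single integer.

Simulating step by step:
Generation 0 (given above): 25 live cells
Generation 1: 34 live cells
.#.#####..
.#.####.##
.#.#.#.###
####.###.#
##.###...#
..#.......
Generation 2: 37 live cells
##.######.
.#.####.##
.#.#.#.###
####.###.#
##.###..##
..#.......
Generation 3: 38 live cells
##.######.
.#.####.##
.#.#.#.###
####.###.#
##.###.###
..#.......
Generation 4: 38 live cells
##.######.
.#.####.##
.#.#.#.###
####.###.#
##.###.###
..#.......
Generation 5: 38 live cells
##.######.
.#.####.##
.#.#.#.###
####.###.#
##.###.###
..#.......
Population at generation 5: 38

Answer: 38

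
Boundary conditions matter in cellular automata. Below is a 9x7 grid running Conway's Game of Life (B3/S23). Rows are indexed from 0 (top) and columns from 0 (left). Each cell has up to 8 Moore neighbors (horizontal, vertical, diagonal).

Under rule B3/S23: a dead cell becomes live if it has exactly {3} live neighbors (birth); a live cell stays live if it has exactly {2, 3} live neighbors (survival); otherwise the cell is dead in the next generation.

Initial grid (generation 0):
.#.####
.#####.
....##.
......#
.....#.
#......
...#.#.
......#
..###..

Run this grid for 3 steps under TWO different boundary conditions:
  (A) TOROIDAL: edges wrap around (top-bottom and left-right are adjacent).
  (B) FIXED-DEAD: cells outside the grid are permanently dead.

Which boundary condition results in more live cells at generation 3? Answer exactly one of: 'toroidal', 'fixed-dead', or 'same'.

Under TOROIDAL boundary, generation 3:
.###...
.##....
.#...##
.#.....
.#...#.
.....#.
.#...#.
##...#.
..#...#
Population = 19

Under FIXED-DEAD boundary, generation 3:
.......
.......
.......
....###
.......
.......
.......
.......
.......
Population = 3

Comparison: toroidal=19, fixed-dead=3 -> toroidal

Answer: toroidal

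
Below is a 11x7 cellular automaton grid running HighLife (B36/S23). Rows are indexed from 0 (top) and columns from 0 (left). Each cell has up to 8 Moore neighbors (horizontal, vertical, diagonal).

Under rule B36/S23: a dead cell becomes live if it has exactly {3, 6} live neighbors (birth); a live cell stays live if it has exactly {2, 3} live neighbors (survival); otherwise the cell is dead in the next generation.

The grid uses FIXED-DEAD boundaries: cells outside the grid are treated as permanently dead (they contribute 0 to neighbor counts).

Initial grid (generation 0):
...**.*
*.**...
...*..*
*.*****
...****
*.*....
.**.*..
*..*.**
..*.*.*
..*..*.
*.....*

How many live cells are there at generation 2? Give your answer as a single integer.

Simulating step by step:
Generation 0 (given above): 34 live cells
Generation 1: 22 live cells
..***..
..*..*.
......*
..*....
......*
..*....
*.*.**.
......*
.**.*.*
.*.*.**
.......
Generation 2: 25 live cells
..***..
..*.**.
.......
.......
.......
.*.*.*.
.*.*.*.
..*.*.*
.****.*
.*.****
.......
Population at generation 2: 25

Answer: 25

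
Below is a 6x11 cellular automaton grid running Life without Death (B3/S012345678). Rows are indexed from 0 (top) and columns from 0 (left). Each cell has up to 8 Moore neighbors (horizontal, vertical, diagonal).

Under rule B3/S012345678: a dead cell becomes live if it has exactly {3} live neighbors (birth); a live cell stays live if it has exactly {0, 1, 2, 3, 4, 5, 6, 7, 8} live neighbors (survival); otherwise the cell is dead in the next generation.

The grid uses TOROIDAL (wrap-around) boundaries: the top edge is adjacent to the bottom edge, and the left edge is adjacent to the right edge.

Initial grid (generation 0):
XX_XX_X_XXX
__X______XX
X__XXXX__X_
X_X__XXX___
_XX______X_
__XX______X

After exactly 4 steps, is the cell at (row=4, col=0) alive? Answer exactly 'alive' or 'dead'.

Simulating step by step:
Generation 0 (given above): 28 live cells
Generation 1: 39 live cells
XX_XX_X_XXX
__X___XX_XX
X_XXXXXXXX_
X_X__XXXX__
XXX___X__XX
__XXX___X_X
Generation 2: 40 live cells
XX_XX_X_XXX
__X___XX_XX
X_XXXXXXXX_
X_X__XXXX__
XXX_X_X__XX
__XXX___X_X
Generation 3: 40 live cells
XX_XX_X_XXX
__X___XX_XX
X_XXXXXXXX_
X_X__XXXX__
XXX_X_X__XX
__XXX___X_X
Generation 4: 40 live cells
XX_XX_X_XXX
__X___XX_XX
X_XXXXXXXX_
X_X__XXXX__
XXX_X_X__XX
__XXX___X_X

Cell (4,0) at generation 4: 1 -> alive

Answer: alive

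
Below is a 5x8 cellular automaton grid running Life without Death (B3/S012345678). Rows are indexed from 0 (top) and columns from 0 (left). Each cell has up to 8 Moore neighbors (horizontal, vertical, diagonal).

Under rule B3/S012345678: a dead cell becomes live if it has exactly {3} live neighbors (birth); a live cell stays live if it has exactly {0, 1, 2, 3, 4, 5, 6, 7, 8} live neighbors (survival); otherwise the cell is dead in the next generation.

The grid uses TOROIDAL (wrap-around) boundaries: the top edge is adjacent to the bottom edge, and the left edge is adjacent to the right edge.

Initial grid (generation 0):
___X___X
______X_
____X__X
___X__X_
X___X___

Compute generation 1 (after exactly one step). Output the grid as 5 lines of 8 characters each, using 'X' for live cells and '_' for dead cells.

Simulating step by step:
Generation 0 (given above): 9 live cells
Generation 1: 17 live cells
(generation 1 grid is the final answer)

Answer: ___X___X
______XX
____XXXX
___XXXXX
X__XX__X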